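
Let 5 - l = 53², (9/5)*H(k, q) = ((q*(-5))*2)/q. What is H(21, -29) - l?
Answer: 25186/9 ≈ 2798.4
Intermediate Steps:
H(k, q) = -50/9 (H(k, q) = 5*(((q*(-5))*2)/q)/9 = 5*((-5*q*2)/q)/9 = 5*((-10*q)/q)/9 = (5/9)*(-10) = -50/9)
l = -2804 (l = 5 - 1*53² = 5 - 1*2809 = 5 - 2809 = -2804)
H(21, -29) - l = -50/9 - 1*(-2804) = -50/9 + 2804 = 25186/9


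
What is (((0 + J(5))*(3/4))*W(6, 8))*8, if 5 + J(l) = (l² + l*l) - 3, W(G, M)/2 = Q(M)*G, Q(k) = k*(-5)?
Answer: -120960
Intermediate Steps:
Q(k) = -5*k
W(G, M) = -10*G*M (W(G, M) = 2*((-5*M)*G) = 2*(-5*G*M) = -10*G*M)
J(l) = -8 + 2*l² (J(l) = -5 + ((l² + l*l) - 3) = -5 + ((l² + l²) - 3) = -5 + (2*l² - 3) = -5 + (-3 + 2*l²) = -8 + 2*l²)
(((0 + J(5))*(3/4))*W(6, 8))*8 = (((0 + (-8 + 2*5²))*(3/4))*(-10*6*8))*8 = (((0 + (-8 + 2*25))*(3*(¼)))*(-480))*8 = (((0 + (-8 + 50))*(¾))*(-480))*8 = (((0 + 42)*(¾))*(-480))*8 = ((42*(¾))*(-480))*8 = ((63/2)*(-480))*8 = -15120*8 = -120960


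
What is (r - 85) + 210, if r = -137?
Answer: -12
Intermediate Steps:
(r - 85) + 210 = (-137 - 85) + 210 = -222 + 210 = -12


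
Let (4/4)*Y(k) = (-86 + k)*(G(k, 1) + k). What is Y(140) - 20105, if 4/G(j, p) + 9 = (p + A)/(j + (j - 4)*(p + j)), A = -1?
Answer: -12569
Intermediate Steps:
G(j, p) = 4/(-9 + (-1 + p)/(j + (-4 + j)*(j + p))) (G(j, p) = 4/(-9 + (p - 1)/(j + (j - 4)*(p + j))) = 4/(-9 + (-1 + p)/(j + (-4 + j)*(j + p))))
Y(k) = (-86 + k)*(k + 4*(4 - k² + 2*k)/(-36 - 18*k + 9*k²)) (Y(k) = (-86 + k)*(4*(-k² + 3*k + 4*1 - 1*k*1)/(1 - 37*1 - 27*k + 9*k² + 9*k*1) + k) = (-86 + k)*(4*(-k² + 3*k + 4 - k)/(1 - 37 - 27*k + 9*k² + 9*k) + k) = (-86 + k)*(4*(4 - k² + 2*k)/(-36 - 18*k + 9*k²) + k) = (-86 + k)*(k + 4*(4 - k² + 2*k)/(-36 - 18*k + 9*k²)))
Y(140) - 20105 = (344/9 + 140² - 778/9*140) - 20105 = (344/9 + 19600 - 108920/9) - 20105 = 7536 - 20105 = -12569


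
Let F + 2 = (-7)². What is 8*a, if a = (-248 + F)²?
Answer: 323208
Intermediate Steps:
F = 47 (F = -2 + (-7)² = -2 + 49 = 47)
a = 40401 (a = (-248 + 47)² = (-201)² = 40401)
8*a = 8*40401 = 323208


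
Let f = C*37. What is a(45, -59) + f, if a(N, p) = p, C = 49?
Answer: 1754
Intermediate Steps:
f = 1813 (f = 49*37 = 1813)
a(45, -59) + f = -59 + 1813 = 1754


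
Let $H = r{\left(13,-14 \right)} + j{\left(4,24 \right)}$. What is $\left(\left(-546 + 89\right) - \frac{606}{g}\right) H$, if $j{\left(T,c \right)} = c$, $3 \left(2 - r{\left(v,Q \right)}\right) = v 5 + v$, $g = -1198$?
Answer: $0$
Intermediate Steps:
$r{\left(v,Q \right)} = 2 - 2 v$ ($r{\left(v,Q \right)} = 2 - \frac{v 5 + v}{3} = 2 - \frac{5 v + v}{3} = 2 - \frac{6 v}{3} = 2 - 2 v$)
$H = 0$ ($H = \left(2 - 26\right) + 24 = -24 + 24 = 0$)
$\left(\left(-546 + 89\right) - \frac{606}{g}\right) H = \left(\left(-546 + 89\right) - \frac{606}{-1198}\right) 0 = \left(-457 - - \frac{303}{599}\right) 0 = \left(-457 + \frac{303}{599}\right) 0 = \left(- \frac{273440}{599}\right) 0 = 0$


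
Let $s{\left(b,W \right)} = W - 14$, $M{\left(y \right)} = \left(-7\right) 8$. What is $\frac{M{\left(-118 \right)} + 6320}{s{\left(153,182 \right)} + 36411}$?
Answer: $\frac{2088}{12193} \approx 0.17125$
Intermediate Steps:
$M{\left(y \right)} = -56$
$s{\left(b,W \right)} = -14 + W$ ($s{\left(b,W \right)} = W - 14 = -14 + W$)
$\frac{M{\left(-118 \right)} + 6320}{s{\left(153,182 \right)} + 36411} = \frac{-56 + 6320}{\left(-14 + 182\right) + 36411} = \frac{6264}{168 + 36411} = \frac{6264}{36579} = 6264 \cdot \frac{1}{36579} = \frac{2088}{12193}$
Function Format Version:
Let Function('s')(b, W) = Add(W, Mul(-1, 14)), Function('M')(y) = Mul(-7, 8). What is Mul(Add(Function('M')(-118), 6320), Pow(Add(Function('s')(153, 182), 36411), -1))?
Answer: Rational(2088, 12193) ≈ 0.17125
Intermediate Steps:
Function('M')(y) = -56
Function('s')(b, W) = Add(-14, W) (Function('s')(b, W) = Add(W, -14) = Add(-14, W))
Mul(Add(Function('M')(-118), 6320), Pow(Add(Function('s')(153, 182), 36411), -1)) = Mul(Add(-56, 6320), Pow(Add(Add(-14, 182), 36411), -1)) = Mul(6264, Pow(Add(168, 36411), -1)) = Mul(6264, Pow(36579, -1)) = Mul(6264, Rational(1, 36579)) = Rational(2088, 12193)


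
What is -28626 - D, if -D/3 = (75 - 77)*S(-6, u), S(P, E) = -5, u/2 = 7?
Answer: -28596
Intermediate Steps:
u = 14 (u = 2*7 = 14)
D = -30 (D = -3*(75 - 77)*(-5) = -(-6)*(-5) = -3*10 = -30)
-28626 - D = -28626 - 1*(-30) = -28626 + 30 = -28596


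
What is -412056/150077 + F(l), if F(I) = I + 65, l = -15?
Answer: 7091794/150077 ≈ 47.254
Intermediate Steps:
F(I) = 65 + I
-412056/150077 + F(l) = -412056/150077 + (65 - 15) = -412056*1/150077 + 50 = -412056/150077 + 50 = 7091794/150077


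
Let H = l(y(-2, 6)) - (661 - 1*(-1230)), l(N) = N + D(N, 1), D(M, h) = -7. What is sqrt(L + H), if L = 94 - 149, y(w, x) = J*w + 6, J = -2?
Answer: I*sqrt(1943) ≈ 44.079*I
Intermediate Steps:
y(w, x) = 6 - 2*w (y(w, x) = -2*w + 6 = 6 - 2*w)
l(N) = -7 + N (l(N) = N - 7 = -7 + N)
H = -1888 (H = (-7 + (6 - 2*(-2))) - (661 - 1*(-1230)) = (-7 + (6 + 4)) - (661 + 1230) = (-7 + 10) - 1*1891 = 3 - 1891 = -1888)
L = -55
sqrt(L + H) = sqrt(-55 - 1888) = sqrt(-1943) = I*sqrt(1943)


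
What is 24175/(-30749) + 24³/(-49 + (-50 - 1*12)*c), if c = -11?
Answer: 136590467/6488039 ≈ 21.053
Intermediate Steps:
24175/(-30749) + 24³/(-49 + (-50 - 1*12)*c) = 24175/(-30749) + 24³/(-49 + (-50 - 1*12)*(-11)) = 24175*(-1/30749) + 13824/(-49 + (-50 - 12)*(-11)) = -24175/30749 + 13824/(-49 - 62*(-11)) = -24175/30749 + 13824/(-49 + 682) = -24175/30749 + 13824/633 = -24175/30749 + 13824*(1/633) = -24175/30749 + 4608/211 = 136590467/6488039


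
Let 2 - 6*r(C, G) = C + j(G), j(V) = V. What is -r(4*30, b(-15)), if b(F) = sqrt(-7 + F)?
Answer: 59/3 + I*sqrt(22)/6 ≈ 19.667 + 0.78174*I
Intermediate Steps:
r(C, G) = 1/3 - C/6 - G/6 (r(C, G) = 1/3 - (C + G)/6 = 1/3 + (-C/6 - G/6) = 1/3 - C/6 - G/6)
-r(4*30, b(-15)) = -(1/3 - 2*30/3 - sqrt(-7 - 15)/6) = -(1/3 - 1/6*120 - I*sqrt(22)/6) = -(1/3 - 20 - I*sqrt(22)/6) = -(-59/3 - I*sqrt(22)/6) = 59/3 + I*sqrt(22)/6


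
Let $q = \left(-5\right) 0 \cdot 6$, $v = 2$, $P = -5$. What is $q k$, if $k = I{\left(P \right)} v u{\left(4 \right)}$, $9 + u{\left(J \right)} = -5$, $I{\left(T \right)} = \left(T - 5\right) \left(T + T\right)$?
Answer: $0$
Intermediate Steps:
$I{\left(T \right)} = 2 T \left(-5 + T\right)$ ($I{\left(T \right)} = \left(-5 + T\right) 2 T = 2 T \left(-5 + T\right)$)
$u{\left(J \right)} = -14$ ($u{\left(J \right)} = -9 - 5 = -14$)
$q = 0$ ($q = 0 \cdot 6 = 0$)
$k = -2800$ ($k = 2 \left(-5\right) \left(-5 - 5\right) 2 \left(-14\right) = 2 \left(-5\right) \left(-10\right) 2 \left(-14\right) = 100 \cdot 2 \left(-14\right) = 200 \left(-14\right) = -2800$)
$q k = 0 \left(-2800\right) = 0$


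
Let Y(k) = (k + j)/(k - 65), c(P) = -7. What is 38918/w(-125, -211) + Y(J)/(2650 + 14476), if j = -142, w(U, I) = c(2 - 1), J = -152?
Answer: -10330899707/1858171 ≈ -5559.7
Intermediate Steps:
w(U, I) = -7
Y(k) = (-142 + k)/(-65 + k) (Y(k) = (k - 142)/(k - 65) = (-142 + k)/(-65 + k))
38918/w(-125, -211) + Y(J)/(2650 + 14476) = 38918/(-7) + ((-142 - 152)/(-65 - 152))/(2650 + 14476) = 38918*(-⅐) + (-294/(-217))/17126 = -38918/7 - 1/217*(-294)*(1/17126) = -38918/7 + (42/31)*(1/17126) = -38918/7 + 21/265453 = -10330899707/1858171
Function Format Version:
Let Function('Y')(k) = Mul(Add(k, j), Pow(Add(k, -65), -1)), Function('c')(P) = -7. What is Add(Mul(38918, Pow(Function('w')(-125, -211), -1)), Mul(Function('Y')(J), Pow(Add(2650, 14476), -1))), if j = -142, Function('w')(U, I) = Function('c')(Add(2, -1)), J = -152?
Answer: Rational(-10330899707, 1858171) ≈ -5559.7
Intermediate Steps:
Function('w')(U, I) = -7
Function('Y')(k) = Mul(Pow(Add(-65, k), -1), Add(-142, k)) (Function('Y')(k) = Mul(Add(k, -142), Pow(Add(k, -65), -1)) = Mul(Add(-142, k), Pow(Add(-65, k), -1)) = Mul(Pow(Add(-65, k), -1), Add(-142, k)))
Add(Mul(38918, Pow(Function('w')(-125, -211), -1)), Mul(Function('Y')(J), Pow(Add(2650, 14476), -1))) = Add(Mul(38918, Pow(-7, -1)), Mul(Mul(Pow(Add(-65, -152), -1), Add(-142, -152)), Pow(Add(2650, 14476), -1))) = Add(Mul(38918, Rational(-1, 7)), Mul(Mul(Pow(-217, -1), -294), Pow(17126, -1))) = Add(Rational(-38918, 7), Mul(Mul(Rational(-1, 217), -294), Rational(1, 17126))) = Add(Rational(-38918, 7), Mul(Rational(42, 31), Rational(1, 17126))) = Add(Rational(-38918, 7), Rational(21, 265453)) = Rational(-10330899707, 1858171)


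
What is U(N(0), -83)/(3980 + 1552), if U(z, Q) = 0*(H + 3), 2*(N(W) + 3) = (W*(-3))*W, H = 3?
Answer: 0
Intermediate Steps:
N(W) = -3 - 3*W²/2 (N(W) = -3 + ((W*(-3))*W)/2 = -3 + ((-3*W)*W)/2 = -3 + (-3*W²)/2 = -3 - 3*W²/2)
U(z, Q) = 0 (U(z, Q) = 0*(3 + 3) = 0*6 = 0)
U(N(0), -83)/(3980 + 1552) = 0/(3980 + 1552) = 0/5532 = 0*(1/5532) = 0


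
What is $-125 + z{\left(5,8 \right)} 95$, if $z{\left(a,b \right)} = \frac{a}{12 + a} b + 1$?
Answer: $\frac{3290}{17} \approx 193.53$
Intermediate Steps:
$z{\left(a,b \right)} = 1 + \frac{a b}{12 + a}$ ($z{\left(a,b \right)} = \frac{a}{12 + a} b + 1 = \frac{a b}{12 + a} + 1 = 1 + \frac{a b}{12 + a}$)
$-125 + z{\left(5,8 \right)} 95 = -125 + \frac{12 + 5 + 5 \cdot 8}{12 + 5} \cdot 95 = -125 + \frac{12 + 5 + 40}{17} \cdot 95 = -125 + \frac{1}{17} \cdot 57 \cdot 95 = -125 + \frac{57}{17} \cdot 95 = -125 + \frac{5415}{17} = \frac{3290}{17}$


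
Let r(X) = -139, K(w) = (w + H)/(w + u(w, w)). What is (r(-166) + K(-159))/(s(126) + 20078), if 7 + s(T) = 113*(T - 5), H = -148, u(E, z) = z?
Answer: -43895/10730592 ≈ -0.0040906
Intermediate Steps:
s(T) = -572 + 113*T (s(T) = -7 + 113*(T - 5) = -7 + 113*(-5 + T) = -7 + (-565 + 113*T) = -572 + 113*T)
K(w) = (-148 + w)/(2*w) (K(w) = (w - 148)/(w + w) = (-148 + w)/((2*w)) = (-148 + w)*(1/(2*w)) = (-148 + w)/(2*w))
(r(-166) + K(-159))/(s(126) + 20078) = (-139 + (½)*(-148 - 159)/(-159))/((-572 + 113*126) + 20078) = (-139 + (½)*(-1/159)*(-307))/((-572 + 14238) + 20078) = (-139 + 307/318)/(13666 + 20078) = -43895/318/33744 = -43895/318*1/33744 = -43895/10730592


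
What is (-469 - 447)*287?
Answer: -262892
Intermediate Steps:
(-469 - 447)*287 = -916*287 = -262892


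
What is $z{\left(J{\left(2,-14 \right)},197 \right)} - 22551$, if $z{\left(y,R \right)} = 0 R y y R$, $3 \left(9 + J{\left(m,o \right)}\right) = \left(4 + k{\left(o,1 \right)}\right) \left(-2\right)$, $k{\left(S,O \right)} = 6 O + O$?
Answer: $-22551$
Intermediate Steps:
$k{\left(S,O \right)} = 7 O$
$J{\left(m,o \right)} = - \frac{49}{3}$ ($J{\left(m,o \right)} = -9 + \frac{\left(4 + 7 \cdot 1\right) \left(-2\right)}{3} = -9 + \frac{\left(4 + 7\right) \left(-2\right)}{3} = -9 + \frac{11 \left(-2\right)}{3} = -9 + \frac{1}{3} \left(-22\right) = -9 - \frac{22}{3} = - \frac{49}{3}$)
$z{\left(y,R \right)} = 0$ ($z{\left(y,R \right)} = 0 y y R = 0 y R = 0 R = 0$)
$z{\left(J{\left(2,-14 \right)},197 \right)} - 22551 = 0 - 22551 = -22551$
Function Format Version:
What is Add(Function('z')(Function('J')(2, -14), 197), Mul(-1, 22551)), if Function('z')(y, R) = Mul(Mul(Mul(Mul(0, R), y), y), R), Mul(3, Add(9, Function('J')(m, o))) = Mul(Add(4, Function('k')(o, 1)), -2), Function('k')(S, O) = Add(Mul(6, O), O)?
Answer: -22551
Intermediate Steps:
Function('k')(S, O) = Mul(7, O)
Function('J')(m, o) = Rational(-49, 3) (Function('J')(m, o) = Add(-9, Mul(Rational(1, 3), Mul(Add(4, Mul(7, 1)), -2))) = Add(-9, Mul(Rational(1, 3), Mul(Add(4, 7), -2))) = Add(-9, Mul(Rational(1, 3), Mul(11, -2))) = Add(-9, Mul(Rational(1, 3), -22)) = Add(-9, Rational(-22, 3)) = Rational(-49, 3))
Function('z')(y, R) = 0 (Function('z')(y, R) = Mul(Mul(Mul(0, y), y), R) = Mul(Mul(0, y), R) = Mul(0, R) = 0)
Add(Function('z')(Function('J')(2, -14), 197), Mul(-1, 22551)) = Add(0, Mul(-1, 22551)) = Add(0, -22551) = -22551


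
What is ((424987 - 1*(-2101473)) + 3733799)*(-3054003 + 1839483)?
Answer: -7603209760680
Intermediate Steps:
((424987 - 1*(-2101473)) + 3733799)*(-3054003 + 1839483) = ((424987 + 2101473) + 3733799)*(-1214520) = (2526460 + 3733799)*(-1214520) = 6260259*(-1214520) = -7603209760680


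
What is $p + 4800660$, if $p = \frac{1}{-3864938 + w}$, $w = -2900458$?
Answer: $\frac{32478365961359}{6765396} \approx 4.8007 \cdot 10^{6}$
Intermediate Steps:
$p = - \frac{1}{6765396}$ ($p = \frac{1}{-3864938 - 2900458} = \frac{1}{-6765396} = - \frac{1}{6765396} \approx -1.4781 \cdot 10^{-7}$)
$p + 4800660 = - \frac{1}{6765396} + 4800660 = \frac{32478365961359}{6765396}$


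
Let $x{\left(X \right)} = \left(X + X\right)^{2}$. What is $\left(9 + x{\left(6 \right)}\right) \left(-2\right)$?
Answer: $-306$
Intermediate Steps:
$x{\left(X \right)} = 4 X^{2}$ ($x{\left(X \right)} = \left(2 X\right)^{2} = 4 X^{2}$)
$\left(9 + x{\left(6 \right)}\right) \left(-2\right) = \left(9 + 4 \cdot 6^{2}\right) \left(-2\right) = \left(9 + 4 \cdot 36\right) \left(-2\right) = \left(9 + 144\right) \left(-2\right) = 153 \left(-2\right) = -306$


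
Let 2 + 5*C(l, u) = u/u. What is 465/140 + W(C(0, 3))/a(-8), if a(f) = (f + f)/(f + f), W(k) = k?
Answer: 437/140 ≈ 3.1214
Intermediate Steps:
C(l, u) = -⅕ (C(l, u) = -⅖ + (u/u)/5 = -⅖ + (⅕)*1 = -⅖ + ⅕ = -⅕)
a(f) = 1 (a(f) = (2*f)/((2*f)) = (2*f)*(1/(2*f)) = 1)
465/140 + W(C(0, 3))/a(-8) = 465/140 - ⅕/1 = 465*(1/140) - ⅕*1 = 93/28 - ⅕ = 437/140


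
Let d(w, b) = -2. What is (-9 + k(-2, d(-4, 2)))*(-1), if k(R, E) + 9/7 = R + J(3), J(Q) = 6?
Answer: 44/7 ≈ 6.2857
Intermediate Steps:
k(R, E) = 33/7 + R (k(R, E) = -9/7 + (R + 6) = -9/7 + (6 + R) = 33/7 + R)
(-9 + k(-2, d(-4, 2)))*(-1) = (-9 + (33/7 - 2))*(-1) = (-9 + 19/7)*(-1) = -44/7*(-1) = 44/7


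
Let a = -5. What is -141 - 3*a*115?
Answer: 1584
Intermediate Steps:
-141 - 3*a*115 = -141 - 3*(-5)*115 = -141 + 15*115 = -141 + 1725 = 1584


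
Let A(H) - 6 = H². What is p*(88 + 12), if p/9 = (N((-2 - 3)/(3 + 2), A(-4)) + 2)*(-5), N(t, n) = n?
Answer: -108000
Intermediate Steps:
A(H) = 6 + H²
p = -1080 (p = 9*(((6 + (-4)²) + 2)*(-5)) = 9*(((6 + 16) + 2)*(-5)) = 9*((22 + 2)*(-5)) = 9*(24*(-5)) = 9*(-120) = -1080)
p*(88 + 12) = -1080*(88 + 12) = -1080*100 = -108000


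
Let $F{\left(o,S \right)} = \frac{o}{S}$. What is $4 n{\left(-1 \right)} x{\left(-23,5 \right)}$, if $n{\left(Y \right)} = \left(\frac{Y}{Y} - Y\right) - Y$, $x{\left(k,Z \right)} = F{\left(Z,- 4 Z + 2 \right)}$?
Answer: $- \frac{10}{3} \approx -3.3333$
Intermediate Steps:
$x{\left(k,Z \right)} = \frac{Z}{2 - 4 Z}$ ($x{\left(k,Z \right)} = \frac{Z}{- 4 Z + 2} = \frac{Z}{2 - 4 Z}$)
$n{\left(Y \right)} = 1 - 2 Y$ ($n{\left(Y \right)} = \left(1 - Y\right) - Y = 1 - 2 Y$)
$4 n{\left(-1 \right)} x{\left(-23,5 \right)} = 4 \left(1 - -2\right) \left(\left(-1\right) 5 \frac{1}{-2 + 4 \cdot 5}\right) = 4 \left(1 + 2\right) \left(\left(-1\right) 5 \frac{1}{-2 + 20}\right) = 4 \cdot 3 \left(\left(-1\right) 5 \cdot \frac{1}{18}\right) = 12 \left(\left(-1\right) 5 \cdot \frac{1}{18}\right) = 12 \left(- \frac{5}{18}\right) = - \frac{10}{3}$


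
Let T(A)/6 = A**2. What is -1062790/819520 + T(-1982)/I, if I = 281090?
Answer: 950865043289/11517943840 ≈ 82.555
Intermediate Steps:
T(A) = 6*A**2
-1062790/819520 + T(-1982)/I = -1062790/819520 + (6*(-1982)**2)/281090 = -1062790*1/819520 + (6*3928324)*(1/281090) = -106279/81952 + 23569944*(1/281090) = -106279/81952 + 11784972/140545 = 950865043289/11517943840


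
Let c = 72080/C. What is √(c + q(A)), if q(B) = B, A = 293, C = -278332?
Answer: 9*√17498663257/69583 ≈ 17.110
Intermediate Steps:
c = -18020/69583 (c = 72080/(-278332) = 72080*(-1/278332) = -18020/69583 ≈ -0.25897)
√(c + q(A)) = √(-18020/69583 + 293) = √(20369799/69583) = 9*√17498663257/69583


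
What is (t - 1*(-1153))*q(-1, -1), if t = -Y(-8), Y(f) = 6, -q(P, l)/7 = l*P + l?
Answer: 0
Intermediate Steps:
q(P, l) = -7*l - 7*P*l (q(P, l) = -7*(l*P + l) = -7*(P*l + l) = -7*(l + P*l) = -7*l - 7*P*l)
t = -6 (t = -1*6 = -6)
(t - 1*(-1153))*q(-1, -1) = (-6 - 1*(-1153))*(-7*(-1)*(1 - 1)) = (-6 + 1153)*(-7*(-1)*0) = 1147*0 = 0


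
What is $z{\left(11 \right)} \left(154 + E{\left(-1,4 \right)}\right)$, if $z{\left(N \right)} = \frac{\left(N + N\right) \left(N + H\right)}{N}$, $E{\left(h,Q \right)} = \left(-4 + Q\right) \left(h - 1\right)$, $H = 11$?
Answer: $6776$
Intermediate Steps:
$E{\left(h,Q \right)} = \left(-1 + h\right) \left(-4 + Q\right)$ ($E{\left(h,Q \right)} = \left(-4 + Q\right) \left(-1 + h\right) = \left(-1 + h\right) \left(-4 + Q\right)$)
$z{\left(N \right)} = 22 + 2 N$ ($z{\left(N \right)} = \frac{\left(N + N\right) \left(N + 11\right)}{N} = \frac{2 N \left(11 + N\right)}{N} = 22 + 2 N$)
$z{\left(11 \right)} \left(154 + E{\left(-1,4 \right)}\right) = \left(22 + 2 \cdot 11\right) \left(154 + \left(4 - 4 - -4 + 4 \left(-1\right)\right)\right) = \left(22 + 22\right) \left(154 + \left(4 - 4 + 4 - 4\right)\right) = 44 \left(154 + 0\right) = 44 \cdot 154 = 6776$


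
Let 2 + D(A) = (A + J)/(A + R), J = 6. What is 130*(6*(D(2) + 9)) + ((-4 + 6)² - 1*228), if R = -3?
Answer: -1004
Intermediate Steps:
D(A) = -2 + (6 + A)/(-3 + A) (D(A) = -2 + (A + 6)/(A - 3) = -2 + (6 + A)/(-3 + A))
130*(6*(D(2) + 9)) + ((-4 + 6)² - 1*228) = 130*(6*((12 - 1*2)/(-3 + 2) + 9)) + ((-4 + 6)² - 1*228) = 130*(6*((12 - 2)/(-1) + 9)) + (2² - 228) = 130*(6*(-1*10 + 9)) + (4 - 228) = 130*(6*(-10 + 9)) - 224 = 130*(6*(-1)) - 224 = 130*(-6) - 224 = -780 - 224 = -1004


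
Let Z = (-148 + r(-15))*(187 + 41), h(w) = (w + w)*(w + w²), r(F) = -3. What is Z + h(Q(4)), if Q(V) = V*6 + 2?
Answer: 2076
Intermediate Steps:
Q(V) = 2 + 6*V (Q(V) = 6*V + 2 = 2 + 6*V)
h(w) = 2*w*(w + w²) (h(w) = (2*w)*(w + w²) = 2*w*(w + w²))
Z = -34428 (Z = (-148 - 3)*(187 + 41) = -151*228 = -34428)
Z + h(Q(4)) = -34428 + 2*(2 + 6*4)²*(1 + (2 + 6*4)) = -34428 + 2*(2 + 24)²*(1 + (2 + 24)) = -34428 + 2*26²*(1 + 26) = -34428 + 2*676*27 = -34428 + 36504 = 2076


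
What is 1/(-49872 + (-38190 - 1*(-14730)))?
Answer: -1/73332 ≈ -1.3637e-5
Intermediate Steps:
1/(-49872 + (-38190 - 1*(-14730))) = 1/(-49872 + (-38190 + 14730)) = 1/(-49872 - 23460) = 1/(-73332) = -1/73332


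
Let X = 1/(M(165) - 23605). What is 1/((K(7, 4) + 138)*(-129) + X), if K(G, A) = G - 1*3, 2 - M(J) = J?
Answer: -23768/435382225 ≈ -5.4591e-5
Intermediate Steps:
M(J) = 2 - J
K(G, A) = -3 + G (K(G, A) = G - 3 = -3 + G)
X = -1/23768 (X = 1/((2 - 1*165) - 23605) = 1/((2 - 165) - 23605) = 1/(-163 - 23605) = 1/(-23768) = -1/23768 ≈ -4.2073e-5)
1/((K(7, 4) + 138)*(-129) + X) = 1/(((-3 + 7) + 138)*(-129) - 1/23768) = 1/((4 + 138)*(-129) - 1/23768) = 1/(142*(-129) - 1/23768) = 1/(-18318 - 1/23768) = 1/(-435382225/23768) = -23768/435382225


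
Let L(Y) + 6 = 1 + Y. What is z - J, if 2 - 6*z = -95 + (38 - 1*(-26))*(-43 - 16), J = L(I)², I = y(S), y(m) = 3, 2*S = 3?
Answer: 1283/2 ≈ 641.50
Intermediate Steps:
S = 3/2 (S = (½)*3 = 3/2 ≈ 1.5000)
I = 3
L(Y) = -5 + Y (L(Y) = -6 + (1 + Y) = -5 + Y)
J = 4 (J = (-5 + 3)² = (-2)² = 4)
z = 1291/2 (z = ⅓ - (-95 + (38 - 1*(-26))*(-43 - 16))/6 = ⅓ - (-95 + (38 + 26)*(-59))/6 = ⅓ - (-95 + 64*(-59))/6 = ⅓ - (-95 - 3776)/6 = ⅓ - ⅙*(-3871) = ⅓ + 3871/6 = 1291/2 ≈ 645.50)
z - J = 1291/2 - 1*4 = 1291/2 - 4 = 1283/2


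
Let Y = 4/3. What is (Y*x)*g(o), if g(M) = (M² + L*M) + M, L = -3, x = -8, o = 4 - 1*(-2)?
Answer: -256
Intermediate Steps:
o = 6 (o = 4 + 2 = 6)
g(M) = M² - 2*M (g(M) = (M² - 3*M) + M = M² - 2*M)
Y = 4/3 (Y = 4*(⅓) = 4/3 ≈ 1.3333)
(Y*x)*g(o) = ((4/3)*(-8))*(6*(-2 + 6)) = -64*4 = -32/3*24 = -256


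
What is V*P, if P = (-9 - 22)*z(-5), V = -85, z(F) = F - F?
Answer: 0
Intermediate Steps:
z(F) = 0
P = 0 (P = (-9 - 22)*0 = -31*0 = 0)
V*P = -85*0 = 0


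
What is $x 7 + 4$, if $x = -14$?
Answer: $-94$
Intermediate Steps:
$x 7 + 4 = \left(-14\right) 7 + 4 = -98 + 4 = -94$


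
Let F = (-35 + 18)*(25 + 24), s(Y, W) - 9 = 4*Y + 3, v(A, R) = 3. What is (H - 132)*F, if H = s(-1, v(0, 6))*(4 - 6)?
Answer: 123284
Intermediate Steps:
s(Y, W) = 12 + 4*Y (s(Y, W) = 9 + (4*Y + 3) = 9 + (3 + 4*Y) = 12 + 4*Y)
F = -833 (F = -17*49 = -833)
H = -16 (H = (12 + 4*(-1))*(4 - 6) = (12 - 4)*(-2) = 8*(-2) = -16)
(H - 132)*F = (-16 - 132)*(-833) = -148*(-833) = 123284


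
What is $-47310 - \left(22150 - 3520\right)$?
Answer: $-65940$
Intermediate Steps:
$-47310 - \left(22150 - 3520\right) = -47310 - 18630 = -65940$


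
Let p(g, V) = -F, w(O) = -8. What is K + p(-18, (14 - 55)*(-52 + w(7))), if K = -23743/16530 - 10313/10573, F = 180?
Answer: -31880412829/174771690 ≈ -182.41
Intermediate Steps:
K = -421508629/174771690 (K = -23743*1/16530 - 10313*1/10573 = -23743/16530 - 10313/10573 = -421508629/174771690 ≈ -2.4118)
p(g, V) = -180 (p(g, V) = -1*180 = -180)
K + p(-18, (14 - 55)*(-52 + w(7))) = -421508629/174771690 - 180 = -31880412829/174771690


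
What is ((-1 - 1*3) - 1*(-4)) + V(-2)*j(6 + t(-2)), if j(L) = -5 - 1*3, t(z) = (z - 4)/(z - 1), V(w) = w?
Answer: 16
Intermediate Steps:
t(z) = (-4 + z)/(-1 + z)
j(L) = -8 (j(L) = -5 - 3 = -8)
((-1 - 1*3) - 1*(-4)) + V(-2)*j(6 + t(-2)) = ((-1 - 1*3) - 1*(-4)) - 2*(-8) = ((-1 - 3) + 4) + 16 = (-4 + 4) + 16 = 0 + 16 = 16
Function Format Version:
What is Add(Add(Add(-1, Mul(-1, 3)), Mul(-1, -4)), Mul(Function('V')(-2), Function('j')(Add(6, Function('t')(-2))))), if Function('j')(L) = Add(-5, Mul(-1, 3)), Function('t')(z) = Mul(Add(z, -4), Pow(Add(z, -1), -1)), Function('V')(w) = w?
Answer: 16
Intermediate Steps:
Function('t')(z) = Mul(Pow(Add(-1, z), -1), Add(-4, z)) (Function('t')(z) = Mul(Add(-4, z), Pow(Add(-1, z), -1)) = Mul(Pow(Add(-1, z), -1), Add(-4, z)))
Function('j')(L) = -8 (Function('j')(L) = Add(-5, -3) = -8)
Add(Add(Add(-1, Mul(-1, 3)), Mul(-1, -4)), Mul(Function('V')(-2), Function('j')(Add(6, Function('t')(-2))))) = Add(Add(Add(-1, Mul(-1, 3)), Mul(-1, -4)), Mul(-2, -8)) = Add(Add(Add(-1, -3), 4), 16) = Add(Add(-4, 4), 16) = Add(0, 16) = 16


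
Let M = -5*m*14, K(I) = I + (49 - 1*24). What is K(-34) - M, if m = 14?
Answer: 971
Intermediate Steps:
K(I) = 25 + I (K(I) = I + (49 - 24) = I + 25 = 25 + I)
M = -980 (M = -5*14*14 = -70*14 = -980)
K(-34) - M = (25 - 34) - 1*(-980) = -9 + 980 = 971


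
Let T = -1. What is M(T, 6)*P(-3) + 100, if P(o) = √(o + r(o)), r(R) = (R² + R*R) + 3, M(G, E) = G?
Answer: 100 - 3*√2 ≈ 95.757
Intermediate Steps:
r(R) = 3 + 2*R² (r(R) = (R² + R²) + 3 = 2*R² + 3 = 3 + 2*R²)
P(o) = √(3 + o + 2*o²) (P(o) = √(o + (3 + 2*o²)) = √(3 + o + 2*o²))
M(T, 6)*P(-3) + 100 = -√(3 - 3 + 2*(-3)²) + 100 = -√(3 - 3 + 2*9) + 100 = -√(3 - 3 + 18) + 100 = -√18 + 100 = -3*√2 + 100 = 100 - 3*√2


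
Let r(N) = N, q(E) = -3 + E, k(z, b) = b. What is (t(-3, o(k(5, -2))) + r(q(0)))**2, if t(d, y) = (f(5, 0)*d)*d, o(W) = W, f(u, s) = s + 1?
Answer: 36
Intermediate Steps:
f(u, s) = 1 + s
t(d, y) = d**2 (t(d, y) = ((1 + 0)*d)*d = (1*d)*d = d*d = d**2)
(t(-3, o(k(5, -2))) + r(q(0)))**2 = ((-3)**2 + (-3 + 0))**2 = (9 - 3)**2 = 6**2 = 36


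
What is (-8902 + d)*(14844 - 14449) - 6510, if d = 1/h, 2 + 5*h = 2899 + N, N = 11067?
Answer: -49192377225/13964 ≈ -3.5228e+6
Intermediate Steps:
h = 13964/5 (h = -⅖ + (2899 + 11067)/5 = -⅖ + (⅕)*13966 = -⅖ + 13966/5 = 13964/5 ≈ 2792.8)
d = 5/13964 (d = 1/(13964/5) = 5/13964 ≈ 0.00035806)
(-8902 + d)*(14844 - 14449) - 6510 = (-8902 + 5/13964)*(14844 - 14449) - 6510 = -124307523/13964*395 - 6510 = -49101471585/13964 - 6510 = -49192377225/13964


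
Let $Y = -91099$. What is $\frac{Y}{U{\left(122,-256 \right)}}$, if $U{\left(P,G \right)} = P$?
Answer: $- \frac{91099}{122} \approx -746.71$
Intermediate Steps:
$\frac{Y}{U{\left(122,-256 \right)}} = - \frac{91099}{122}$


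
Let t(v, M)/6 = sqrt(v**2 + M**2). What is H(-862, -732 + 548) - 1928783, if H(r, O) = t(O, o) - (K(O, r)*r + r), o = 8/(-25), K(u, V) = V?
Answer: -2670965 + 48*sqrt(330626)/25 ≈ -2.6699e+6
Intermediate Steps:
o = -8/25 (o = 8*(-1/25) = -8/25 ≈ -0.32000)
t(v, M) = 6*sqrt(M**2 + v**2) (t(v, M) = 6*sqrt(v**2 + M**2) = 6*sqrt(M**2 + v**2))
H(r, O) = -r - r**2 + 6*sqrt(64/625 + O**2) (H(r, O) = 6*sqrt((-8/25)**2 + O**2) - (r*r + r) = 6*sqrt(64/625 + O**2) - (r**2 + r) = 6*sqrt(64/625 + O**2) - (r + r**2) = 6*sqrt(64/625 + O**2) + (-r - r**2) = -r - r**2 + 6*sqrt(64/625 + O**2))
H(-862, -732 + 548) - 1928783 = (-1*(-862) - 1*(-862)**2 + 6*sqrt(64 + 625*(-732 + 548)**2)/25) - 1928783 = (862 - 1*743044 + 6*sqrt(64 + 625*(-184)**2)/25) - 1928783 = (862 - 743044 + 6*sqrt(64 + 625*33856)/25) - 1928783 = (862 - 743044 + 6*sqrt(64 + 21160000)/25) - 1928783 = (862 - 743044 + 6*sqrt(21160064)/25) - 1928783 = (862 - 743044 + 6*(8*sqrt(330626))/25) - 1928783 = (862 - 743044 + 48*sqrt(330626)/25) - 1928783 = (-742182 + 48*sqrt(330626)/25) - 1928783 = -2670965 + 48*sqrt(330626)/25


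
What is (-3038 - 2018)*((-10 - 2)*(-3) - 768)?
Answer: 3700992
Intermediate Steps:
(-3038 - 2018)*((-10 - 2)*(-3) - 768) = -5056*(-12*(-3) - 768) = -5056*(36 - 768) = -5056*(-732) = 3700992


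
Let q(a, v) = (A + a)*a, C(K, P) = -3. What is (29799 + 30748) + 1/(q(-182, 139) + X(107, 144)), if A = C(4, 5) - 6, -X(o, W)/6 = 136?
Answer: 2055328463/33946 ≈ 60547.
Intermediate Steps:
X(o, W) = -816 (X(o, W) = -6*136 = -816)
A = -9 (A = -3 - 6 = -9)
q(a, v) = a*(-9 + a) (q(a, v) = (-9 + a)*a = a*(-9 + a))
(29799 + 30748) + 1/(q(-182, 139) + X(107, 144)) = (29799 + 30748) + 1/(-182*(-9 - 182) - 816) = 60547 + 1/(-182*(-191) - 816) = 60547 + 1/(34762 - 816) = 60547 + 1/33946 = 2055328463/33946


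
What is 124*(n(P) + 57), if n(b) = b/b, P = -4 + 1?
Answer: 7192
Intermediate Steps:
P = -3
n(b) = 1
124*(n(P) + 57) = 124*(1 + 57) = 124*58 = 7192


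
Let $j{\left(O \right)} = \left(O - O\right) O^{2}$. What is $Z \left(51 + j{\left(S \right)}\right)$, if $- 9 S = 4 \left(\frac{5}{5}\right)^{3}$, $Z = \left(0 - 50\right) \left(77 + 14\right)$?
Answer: $-232050$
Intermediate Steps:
$Z = -4550$ ($Z = \left(-50\right) 91 = -4550$)
$S = - \frac{4}{9}$ ($S = - \frac{4 \left(\frac{5}{5}\right)^{3}}{9} = - \frac{4 \left(5 \cdot \frac{1}{5}\right)^{3}}{9} = - \frac{4 \cdot 1^{3}}{9} = - \frac{4 \cdot 1}{9} = \left(- \frac{1}{9}\right) 4 = - \frac{4}{9} \approx -0.44444$)
$j{\left(O \right)} = 0$ ($j{\left(O \right)} = 0 O^{2} = 0$)
$Z \left(51 + j{\left(S \right)}\right) = - 4550 \left(51 + 0\right) = \left(-4550\right) 51 = -232050$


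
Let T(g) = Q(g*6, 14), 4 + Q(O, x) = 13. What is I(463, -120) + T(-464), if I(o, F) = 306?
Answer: 315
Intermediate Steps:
Q(O, x) = 9 (Q(O, x) = -4 + 13 = 9)
T(g) = 9
I(463, -120) + T(-464) = 306 + 9 = 315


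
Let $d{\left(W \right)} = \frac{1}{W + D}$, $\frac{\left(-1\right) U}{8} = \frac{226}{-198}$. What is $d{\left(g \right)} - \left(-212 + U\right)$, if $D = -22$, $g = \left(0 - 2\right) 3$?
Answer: $\frac{562253}{2772} \approx 202.83$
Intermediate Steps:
$U = \frac{904}{99}$ ($U = - 8 \frac{226}{-198} = - 8 \cdot 226 \left(- \frac{1}{198}\right) = \left(-8\right) \left(- \frac{113}{99}\right) = \frac{904}{99} \approx 9.1313$)
$g = -6$ ($g = \left(-2\right) 3 = -6$)
$d{\left(W \right)} = \frac{1}{-22 + W}$ ($d{\left(W \right)} = \frac{1}{W - 22} = \frac{1}{-22 + W}$)
$d{\left(g \right)} - \left(-212 + U\right) = \frac{1}{-22 - 6} + \left(212 - \frac{904}{99}\right) = \frac{1}{-28} + \left(212 - \frac{904}{99}\right) = - \frac{1}{28} + \frac{20084}{99} = \frac{562253}{2772}$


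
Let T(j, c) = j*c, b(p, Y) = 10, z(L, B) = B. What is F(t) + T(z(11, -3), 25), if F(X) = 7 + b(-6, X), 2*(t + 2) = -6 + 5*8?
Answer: -58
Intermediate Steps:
T(j, c) = c*j
t = 15 (t = -2 + (-6 + 5*8)/2 = -2 + (-6 + 40)/2 = -2 + (½)*34 = -2 + 17 = 15)
F(X) = 17 (F(X) = 7 + 10 = 17)
F(t) + T(z(11, -3), 25) = 17 + 25*(-3) = 17 - 75 = -58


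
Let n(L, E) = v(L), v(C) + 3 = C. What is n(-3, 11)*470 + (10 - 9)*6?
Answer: -2814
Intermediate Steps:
v(C) = -3 + C
n(L, E) = -3 + L
n(-3, 11)*470 + (10 - 9)*6 = (-3 - 3)*470 + (10 - 9)*6 = -6*470 + 1*6 = -2820 + 6 = -2814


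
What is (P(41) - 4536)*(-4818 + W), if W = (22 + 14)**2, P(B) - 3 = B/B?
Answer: 15961704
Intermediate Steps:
P(B) = 4 (P(B) = 3 + B/B = 3 + 1 = 4)
W = 1296 (W = 36**2 = 1296)
(P(41) - 4536)*(-4818 + W) = (4 - 4536)*(-4818 + 1296) = -4532*(-3522) = 15961704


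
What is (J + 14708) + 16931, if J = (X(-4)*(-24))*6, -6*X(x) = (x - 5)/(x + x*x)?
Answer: 31621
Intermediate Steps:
X(x) = -(-5 + x)/(6*(x + x**2)) (X(x) = -(x - 5)/(6*(x + x*x)) = -(-5 + x)/(6*(x + x**2)))
J = -18 (J = (((1/6)*(5 - 1*(-4))/(-4*(1 - 4)))*(-24))*6 = (((1/6)*(-1/4)*(5 + 4)/(-3))*(-24))*6 = (((1/6)*(-1/4)*(-1/3)*9)*(-24))*6 = ((1/8)*(-24))*6 = -3*6 = -18)
(J + 14708) + 16931 = (-18 + 14708) + 16931 = 14690 + 16931 = 31621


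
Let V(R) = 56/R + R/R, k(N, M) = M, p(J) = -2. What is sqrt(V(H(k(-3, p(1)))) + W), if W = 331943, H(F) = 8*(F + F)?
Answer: sqrt(1327769)/2 ≈ 576.14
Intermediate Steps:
H(F) = 16*F (H(F) = 8*(2*F) = 16*F)
V(R) = 1 + 56/R (V(R) = 56/R + 1 = 1 + 56/R)
sqrt(V(H(k(-3, p(1)))) + W) = sqrt((56 + 16*(-2))/((16*(-2))) + 331943) = sqrt((56 - 32)/(-32) + 331943) = sqrt(-1/32*24 + 331943) = sqrt(-3/4 + 331943) = sqrt(1327769/4) = sqrt(1327769)/2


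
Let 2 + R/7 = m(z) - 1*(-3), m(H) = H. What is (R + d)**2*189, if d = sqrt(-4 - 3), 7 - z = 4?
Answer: 146853 + 10584*I*sqrt(7) ≈ 1.4685e+5 + 28003.0*I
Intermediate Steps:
z = 3 (z = 7 - 1*4 = 7 - 4 = 3)
d = I*sqrt(7) (d = sqrt(-7) = I*sqrt(7) ≈ 2.6458*I)
R = 28 (R = -14 + 7*(3 - 1*(-3)) = -14 + 7*(3 + 3) = -14 + 7*6 = -14 + 42 = 28)
(R + d)**2*189 = (28 + I*sqrt(7))**2*189 = 189*(28 + I*sqrt(7))**2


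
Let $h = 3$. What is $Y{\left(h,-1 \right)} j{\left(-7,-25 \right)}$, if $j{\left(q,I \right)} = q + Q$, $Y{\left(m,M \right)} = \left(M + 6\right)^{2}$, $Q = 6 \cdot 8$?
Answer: $1025$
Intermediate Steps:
$Q = 48$
$Y{\left(m,M \right)} = \left(6 + M\right)^{2}$
$j{\left(q,I \right)} = 48 + q$ ($j{\left(q,I \right)} = q + 48 = 48 + q$)
$Y{\left(h,-1 \right)} j{\left(-7,-25 \right)} = \left(6 - 1\right)^{2} \left(48 - 7\right) = 5^{2} \cdot 41 = 25 \cdot 41 = 1025$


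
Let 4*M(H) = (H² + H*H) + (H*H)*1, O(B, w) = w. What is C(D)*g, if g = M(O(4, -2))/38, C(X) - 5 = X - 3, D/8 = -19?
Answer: -225/19 ≈ -11.842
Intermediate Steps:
D = -152 (D = 8*(-19) = -152)
C(X) = 2 + X (C(X) = 5 + (X - 3) = 5 + (-3 + X) = 2 + X)
M(H) = 3*H²/4 (M(H) = ((H² + H*H) + (H*H)*1)/4 = ((H² + H²) + H²*1)/4 = (2*H² + H²)/4 = (3*H²)/4 = 3*H²/4)
g = 3/38 (g = ((¾)*(-2)²)/38 = ((¾)*4)*(1/38) = 3*(1/38) = 3/38 ≈ 0.078947)
C(D)*g = (2 - 152)*(3/38) = -150*3/38 = -225/19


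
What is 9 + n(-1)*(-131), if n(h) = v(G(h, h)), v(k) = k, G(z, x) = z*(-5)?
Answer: -646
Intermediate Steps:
G(z, x) = -5*z
n(h) = -5*h
9 + n(-1)*(-131) = 9 - 5*(-1)*(-131) = 9 + 5*(-131) = 9 - 655 = -646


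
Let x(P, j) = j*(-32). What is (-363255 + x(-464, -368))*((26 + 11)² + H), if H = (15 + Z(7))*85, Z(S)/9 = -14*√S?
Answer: -929310476 + 3764340090*√7 ≈ 9.0302e+9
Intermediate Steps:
Z(S) = -126*√S (Z(S) = 9*(-14*√S) = -126*√S)
x(P, j) = -32*j
H = 1275 - 10710*√7 (H = (15 - 126*√7)*85 = 1275 - 10710*√7 ≈ -27061.)
(-363255 + x(-464, -368))*((26 + 11)² + H) = (-363255 - 32*(-368))*((26 + 11)² + (1275 - 10710*√7)) = (-363255 + 11776)*(37² + (1275 - 10710*√7)) = -351479*(1369 + (1275 - 10710*√7)) = -351479*(2644 - 10710*√7) = -929310476 + 3764340090*√7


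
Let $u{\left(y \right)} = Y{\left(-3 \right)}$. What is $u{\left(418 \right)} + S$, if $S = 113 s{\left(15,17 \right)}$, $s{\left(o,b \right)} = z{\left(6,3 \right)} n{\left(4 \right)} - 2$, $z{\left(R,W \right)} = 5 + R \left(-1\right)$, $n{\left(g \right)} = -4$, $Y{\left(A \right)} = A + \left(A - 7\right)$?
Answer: $213$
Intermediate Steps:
$Y{\left(A \right)} = -7 + 2 A$ ($Y{\left(A \right)} = A + \left(-7 + A\right) = -7 + 2 A$)
$z{\left(R,W \right)} = 5 - R$
$u{\left(y \right)} = -13$ ($u{\left(y \right)} = -7 + 2 \left(-3\right) = -7 - 6 = -13$)
$s{\left(o,b \right)} = 2$ ($s{\left(o,b \right)} = \left(5 - 6\right) \left(-4\right) - 2 = \left(-1\right) \left(-4\right) - 2 = 4 - 2 = 2$)
$S = 226$ ($S = 113 \cdot 2 = 226$)
$u{\left(418 \right)} + S = -13 + 226 = 213$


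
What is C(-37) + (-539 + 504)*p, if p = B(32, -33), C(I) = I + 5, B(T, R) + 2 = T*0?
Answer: 38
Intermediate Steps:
B(T, R) = -2 (B(T, R) = -2 + T*0 = -2 + 0 = -2)
C(I) = 5 + I
p = -2
C(-37) + (-539 + 504)*p = (5 - 37) + (-539 + 504)*(-2) = -32 - 35*(-2) = -32 + 70 = 38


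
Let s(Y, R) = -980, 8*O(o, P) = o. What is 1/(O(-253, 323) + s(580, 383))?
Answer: -8/8093 ≈ -0.00098851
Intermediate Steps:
O(o, P) = o/8
1/(O(-253, 323) + s(580, 383)) = 1/((1/8)*(-253) - 980) = 1/(-253/8 - 980) = 1/(-8093/8) = -8/8093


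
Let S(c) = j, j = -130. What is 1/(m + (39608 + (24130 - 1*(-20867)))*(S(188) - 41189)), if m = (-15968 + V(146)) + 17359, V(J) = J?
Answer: -1/3495792458 ≈ -2.8606e-10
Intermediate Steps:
m = 1537 (m = (-15968 + 146) + 17359 = -15822 + 17359 = 1537)
S(c) = -130
1/(m + (39608 + (24130 - 1*(-20867)))*(S(188) - 41189)) = 1/(1537 + (39608 + (24130 - 1*(-20867)))*(-130 - 41189)) = 1/(1537 + (39608 + (24130 + 20867))*(-41319)) = 1/(1537 + (39608 + 44997)*(-41319)) = 1/(1537 + 84605*(-41319)) = 1/(1537 - 3495793995) = 1/(-3495792458) = -1/3495792458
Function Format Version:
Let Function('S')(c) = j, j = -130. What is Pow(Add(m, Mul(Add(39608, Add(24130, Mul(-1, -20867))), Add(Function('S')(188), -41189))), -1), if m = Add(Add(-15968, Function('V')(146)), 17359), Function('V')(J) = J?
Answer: Rational(-1, 3495792458) ≈ -2.8606e-10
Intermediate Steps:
m = 1537 (m = Add(Add(-15968, 146), 17359) = Add(-15822, 17359) = 1537)
Function('S')(c) = -130
Pow(Add(m, Mul(Add(39608, Add(24130, Mul(-1, -20867))), Add(Function('S')(188), -41189))), -1) = Pow(Add(1537, Mul(Add(39608, Add(24130, Mul(-1, -20867))), Add(-130, -41189))), -1) = Pow(Add(1537, Mul(Add(39608, Add(24130, 20867)), -41319)), -1) = Pow(Add(1537, Mul(Add(39608, 44997), -41319)), -1) = Pow(Add(1537, Mul(84605, -41319)), -1) = Pow(Add(1537, -3495793995), -1) = Pow(-3495792458, -1) = Rational(-1, 3495792458)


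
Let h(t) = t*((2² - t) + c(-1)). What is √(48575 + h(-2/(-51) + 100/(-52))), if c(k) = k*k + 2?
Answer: √21344707565/663 ≈ 220.36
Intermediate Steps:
c(k) = 2 + k² (c(k) = k² + 2 = 2 + k²)
h(t) = t*(7 - t) (h(t) = t*((2² - t) + (2 + (-1)²)) = t*((4 - t) + (2 + 1)) = t*((4 - t) + 3) = t*(7 - t))
√(48575 + h(-2/(-51) + 100/(-52))) = √(48575 + (-2/(-51) + 100/(-52))*(7 - (-2/(-51) + 100/(-52)))) = √(48575 + (-2*(-1/51) + 100*(-1/52))*(7 - (-2*(-1/51) + 100*(-1/52)))) = √(48575 + (2/51 - 25/13)*(7 - (2/51 - 25/13))) = √(48575 - 1249*(7 - 1*(-1249/663))/663) = √(48575 - 1249*(7 + 1249/663)/663) = √(48575 - 1249/663*5890/663) = √(48575 - 7356610/439569) = √(21344707565/439569) = √21344707565/663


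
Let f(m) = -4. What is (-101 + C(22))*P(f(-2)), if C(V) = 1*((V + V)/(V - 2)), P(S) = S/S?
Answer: -494/5 ≈ -98.800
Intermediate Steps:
P(S) = 1
C(V) = 2*V/(-2 + V) (C(V) = 1*((2*V)/(-2 + V)) = 1*(2*V/(-2 + V)) = 2*V/(-2 + V))
(-101 + C(22))*P(f(-2)) = (-101 + 2*22/(-2 + 22))*1 = (-101 + 2*22/20)*1 = (-101 + 2*22*(1/20))*1 = (-101 + 11/5)*1 = -494/5*1 = -494/5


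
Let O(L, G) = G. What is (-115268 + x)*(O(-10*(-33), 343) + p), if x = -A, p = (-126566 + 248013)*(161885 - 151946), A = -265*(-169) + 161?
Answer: -193388243444264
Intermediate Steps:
A = 44946 (A = 44785 + 161 = 44946)
p = 1207061733 (p = 121447*9939 = 1207061733)
x = -44946 (x = -1*44946 = -44946)
(-115268 + x)*(O(-10*(-33), 343) + p) = (-115268 - 44946)*(343 + 1207061733) = -160214*1207062076 = -193388243444264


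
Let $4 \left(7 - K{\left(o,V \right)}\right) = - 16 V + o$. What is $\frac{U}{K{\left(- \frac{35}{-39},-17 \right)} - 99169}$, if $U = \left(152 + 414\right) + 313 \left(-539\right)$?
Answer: $\frac{26229996}{15479915} \approx 1.6945$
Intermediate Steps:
$U = -168141$ ($U = 566 - 168707 = -168141$)
$K{\left(o,V \right)} = 7 + 4 V - \frac{o}{4}$ ($K{\left(o,V \right)} = 7 - \frac{- 16 V + o}{4} = 7 - \frac{o - 16 V}{4} = 7 + \left(4 V - \frac{o}{4}\right) = 7 + 4 V - \frac{o}{4}$)
$\frac{U}{K{\left(- \frac{35}{-39},-17 \right)} - 99169} = - \frac{168141}{\left(7 + 4 \left(-17\right) - \frac{\left(-35\right) \frac{1}{-39}}{4}\right) - 99169} = - \frac{168141}{\left(7 - 68 - \frac{\left(-35\right) \left(- \frac{1}{39}\right)}{4}\right) - 99169} = - \frac{168141}{\left(7 - 68 - \frac{35}{156}\right) - 99169} = - \frac{168141}{- \frac{9551}{156} - 99169} = - \frac{168141}{- \frac{15479915}{156}} = \left(-168141\right) \left(- \frac{156}{15479915}\right) = \frac{26229996}{15479915}$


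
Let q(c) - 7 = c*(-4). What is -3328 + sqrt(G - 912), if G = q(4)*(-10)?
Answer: -3328 + I*sqrt(822) ≈ -3328.0 + 28.671*I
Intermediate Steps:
q(c) = 7 - 4*c (q(c) = 7 + c*(-4) = 7 - 4*c)
G = 90 (G = (7 - 4*4)*(-10) = (7 - 16)*(-10) = -9*(-10) = 90)
-3328 + sqrt(G - 912) = -3328 + sqrt(90 - 912) = -3328 + sqrt(-822) = -3328 + I*sqrt(822)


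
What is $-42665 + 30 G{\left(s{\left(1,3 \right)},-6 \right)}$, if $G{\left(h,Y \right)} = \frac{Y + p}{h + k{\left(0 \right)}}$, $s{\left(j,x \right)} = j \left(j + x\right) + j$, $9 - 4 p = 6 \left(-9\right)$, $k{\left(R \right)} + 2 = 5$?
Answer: $- \frac{682055}{16} \approx -42628.0$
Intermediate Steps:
$k{\left(R \right)} = 3$ ($k{\left(R \right)} = -2 + 5 = 3$)
$p = \frac{63}{4}$ ($p = \frac{9}{4} - \frac{6 \left(-9\right)}{4} = \frac{9}{4} - - \frac{27}{2} = \frac{9}{4} + \frac{27}{2} = \frac{63}{4} \approx 15.75$)
$s{\left(j,x \right)} = j + j \left(j + x\right)$
$G{\left(h,Y \right)} = \frac{\frac{63}{4} + Y}{3 + h}$ ($G{\left(h,Y \right)} = \frac{Y + \frac{63}{4}}{h + 3} = \frac{\frac{63}{4} + Y}{3 + h}$)
$-42665 + 30 G{\left(s{\left(1,3 \right)},-6 \right)} = -42665 + 30 \frac{\frac{63}{4} - 6}{3 + 1 \left(1 + 1 + 3\right)} = -42665 + 30 \frac{1}{3 + 1 \cdot 5} \cdot \frac{39}{4} = -42665 + 30 \frac{1}{3 + 5} \cdot \frac{39}{4} = -42665 + 30 \cdot \frac{1}{8} \cdot \frac{39}{4} = -42665 + 30 \cdot \frac{39}{32} = -42665 + \frac{585}{16} = - \frac{682055}{16}$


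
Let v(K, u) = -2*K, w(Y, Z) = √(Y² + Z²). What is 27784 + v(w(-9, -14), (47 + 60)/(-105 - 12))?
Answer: 27784 - 2*√277 ≈ 27751.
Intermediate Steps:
27784 + v(w(-9, -14), (47 + 60)/(-105 - 12)) = 27784 - 2*√((-9)² + (-14)²) = 27784 - 2*√(81 + 196) = 27784 - 2*√277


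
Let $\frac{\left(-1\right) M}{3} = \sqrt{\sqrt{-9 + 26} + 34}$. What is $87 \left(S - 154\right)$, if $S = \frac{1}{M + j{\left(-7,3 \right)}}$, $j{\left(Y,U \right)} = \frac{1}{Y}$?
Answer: $-13398 + \frac{87}{- \frac{1}{7} - 3 \sqrt{34 + \sqrt{17}}} \approx -13403.0$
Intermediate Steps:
$M = - 3 \sqrt{34 + \sqrt{17}}$ ($M = - 3 \sqrt{\sqrt{-9 + 26} + 34} = - 3 \sqrt{\sqrt{17} + 34} = - 3 \sqrt{34 + \sqrt{17}} \approx -18.523$)
$S = \frac{1}{- \frac{1}{7} - 3 \sqrt{34 + \sqrt{17}}}$ ($S = \frac{1}{- 3 \sqrt{34 + \sqrt{17}} + \frac{1}{-7}} = \frac{1}{- 3 \sqrt{34 + \sqrt{17}} - \frac{1}{7}} = \frac{1}{- \frac{1}{7} - 3 \sqrt{34 + \sqrt{17}}} \approx -0.053573$)
$87 \left(S - 154\right) = 87 \left(\frac{1}{- \frac{1}{7} - 3 \sqrt{34 + \sqrt{17}}} - 154\right) = 87 \left(-154 + \frac{1}{- \frac{1}{7} - 3 \sqrt{34 + \sqrt{17}}}\right) = -13398 + \frac{87}{- \frac{1}{7} - 3 \sqrt{34 + \sqrt{17}}}$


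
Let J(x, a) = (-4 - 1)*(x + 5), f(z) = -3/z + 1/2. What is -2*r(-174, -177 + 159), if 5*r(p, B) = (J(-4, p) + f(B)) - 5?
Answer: 56/15 ≈ 3.7333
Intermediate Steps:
f(z) = ½ - 3/z (f(z) = -3/z + 1*(½) = -3/z + ½ = ½ - 3/z)
J(x, a) = -25 - 5*x (J(x, a) = -5*(5 + x) = -25 - 5*x)
r(p, B) = -2 + (-6 + B)/(10*B) (r(p, B) = (((-25 - 5*(-4)) + (-6 + B)/(2*B)) - 5)/5 = (((-25 + 20) + (-6 + B)/(2*B)) - 5)/5 = ((-5 + (-6 + B)/(2*B)) - 5)/5 = (-10 + (-6 + B)/(2*B))/5 = -2 + (-6 + B)/(10*B))
-2*r(-174, -177 + 159) = -(-6 - 19*(-177 + 159))/(5*(-177 + 159)) = -(-6 - 19*(-18))/(5*(-18)) = -(-1)*(-6 + 342)/(5*18) = -(-1)*336/(5*18) = -2*(-28/15) = 56/15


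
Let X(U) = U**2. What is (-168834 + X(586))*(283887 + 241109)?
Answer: 91644351752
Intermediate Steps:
(-168834 + X(586))*(283887 + 241109) = (-168834 + 586**2)*(283887 + 241109) = (-168834 + 343396)*524996 = 174562*524996 = 91644351752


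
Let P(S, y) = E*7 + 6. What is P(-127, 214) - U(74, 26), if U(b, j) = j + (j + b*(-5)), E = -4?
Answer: 296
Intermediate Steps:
P(S, y) = -22 (P(S, y) = -4*7 + 6 = -28 + 6 = -22)
U(b, j) = -5*b + 2*j (U(b, j) = j + (j - 5*b) = -5*b + 2*j)
P(-127, 214) - U(74, 26) = -22 - (-5*74 + 2*26) = -22 - (-370 + 52) = -22 - 1*(-318) = -22 + 318 = 296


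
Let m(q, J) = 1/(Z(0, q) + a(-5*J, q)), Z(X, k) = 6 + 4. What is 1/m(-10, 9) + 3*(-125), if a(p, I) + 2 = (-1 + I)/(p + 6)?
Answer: -14302/39 ≈ -366.72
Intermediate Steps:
Z(X, k) = 10
a(p, I) = -2 + (-1 + I)/(6 + p) (a(p, I) = -2 + (-1 + I)/(p + 6) = -2 + (-1 + I)/(6 + p))
m(q, J) = 1/(10 + (-13 + q + 10*J)/(6 - 5*J)) (m(q, J) = 1/(10 + (-13 + q - (-10)*J)/(6 - 5*J)) = 1/(10 + (-13 + q + 10*J)/(6 - 5*J)))
1/m(-10, 9) + 3*(-125) = 1/((-6 + 5*9)/(-47 - 1*(-10) + 40*9)) + 3*(-125) = 1/((-6 + 45)/(-47 + 10 + 360)) - 375 = 1/(39/323) - 375 = 323/39 - 375 = -14302/39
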